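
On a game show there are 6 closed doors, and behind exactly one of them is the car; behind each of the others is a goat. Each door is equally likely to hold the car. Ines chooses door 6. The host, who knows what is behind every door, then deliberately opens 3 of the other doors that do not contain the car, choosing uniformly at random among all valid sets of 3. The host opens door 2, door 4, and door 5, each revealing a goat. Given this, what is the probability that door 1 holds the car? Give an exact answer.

Condition on the true location of the car.
If it is behind either of doors 1 and 3 (prior 1/6 each): the host has 4 equally likely choices, so probability 1/4; weight (1/6)·(1/4) = 1/24 each.
If it is behind any of doors 2, 4, and 5 (prior 1/6 each): that door was opened and seen not to hold the prize — ruled out; weight (1/6)·0 = 0 each.
If it is behind door 6 (prior 1/6): the host has 10 equally likely choices, so probability 1/10; weight (1/6)·(1/10) = 1/60.
The weights sum to 1/10.
So P(the car behind door 1 | the host opened door 2, door 4, and door 5) = (1/24) / (1/10) = 5/12.

5/12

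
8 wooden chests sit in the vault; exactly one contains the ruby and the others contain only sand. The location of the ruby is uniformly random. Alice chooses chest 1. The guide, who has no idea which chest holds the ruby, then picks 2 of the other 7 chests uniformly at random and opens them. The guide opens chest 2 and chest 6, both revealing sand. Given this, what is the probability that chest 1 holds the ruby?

1/6

Condition on the true location of the ruby.
If it is in any of chests 1, 3, 4, 5, 7, and 8 (prior 1/8 each): the guide picks exactly this set with probability 1/21 regardless, and none is the prize; weight (1/8)·(1/21) = 1/168 each.
If it is in either of chests 2 and 6 (prior 1/8 each): that chest was opened and seen not to hold the prize — ruled out; weight (1/8)·0 = 0 each.
The weights sum to 1/28.
So P(the ruby in chest 1 | the guide opened chest 2 and chest 6) = (1/168) / (1/28) = 1/6.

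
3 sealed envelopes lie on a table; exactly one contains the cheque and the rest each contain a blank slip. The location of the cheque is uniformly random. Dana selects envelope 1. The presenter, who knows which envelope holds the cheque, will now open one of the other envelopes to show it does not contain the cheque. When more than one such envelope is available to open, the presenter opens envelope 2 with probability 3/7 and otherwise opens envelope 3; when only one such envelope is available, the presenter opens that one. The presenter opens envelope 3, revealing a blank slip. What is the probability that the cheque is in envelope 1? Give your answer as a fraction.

4/11

Apply Bayes' rule, conditioning on where the cheque actually is.
If it is in envelope 1 (prior 1/3): envelope 2 is available but not opened, probability 4/7; weight (1/3)·(4/7) = 4/21.
If it is in envelope 2 (prior 1/3): only envelope 3 is available, probability 1; weight (1/3)·1 = 1/3.
If it is in envelope 3 (prior 1/3): the presenter opened envelope 3, so this case is ruled out; weight (1/3)·0 = 0.
The weights sum to 11/21.
So P(the cheque in envelope 1 | the presenter opened envelope 3) = (4/21) / (11/21) = 4/11.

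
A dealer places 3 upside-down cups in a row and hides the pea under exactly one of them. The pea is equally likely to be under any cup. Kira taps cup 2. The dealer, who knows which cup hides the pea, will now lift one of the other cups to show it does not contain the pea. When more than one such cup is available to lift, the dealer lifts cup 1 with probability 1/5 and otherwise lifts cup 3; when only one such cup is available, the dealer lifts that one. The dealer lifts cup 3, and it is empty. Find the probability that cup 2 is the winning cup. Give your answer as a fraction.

Consider each possible location of the pea in turn.
If it is under cup 1 (prior 1/3): only cup 3 is available, probability 1; weight (1/3)·1 = 1/3.
If it is under cup 2 (prior 1/3): cup 1 is available but not opened, probability 4/5; weight (1/3)·(4/5) = 4/15.
If it is under cup 3 (prior 1/3): the dealer opened cup 3, so this case is ruled out; weight (1/3)·0 = 0.
The weights sum to 3/5.
So P(the pea under cup 2 | the dealer opened cup 3) = (4/15) / (3/5) = 4/9.

4/9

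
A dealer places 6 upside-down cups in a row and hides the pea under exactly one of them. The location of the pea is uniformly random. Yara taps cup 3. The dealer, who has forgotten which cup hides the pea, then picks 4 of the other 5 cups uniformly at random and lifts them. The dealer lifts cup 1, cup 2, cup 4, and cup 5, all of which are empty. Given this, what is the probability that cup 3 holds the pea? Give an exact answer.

1/2

Because the dealer chose which cups to lift without knowing where the pea is, the choice is independent of the prize location. Learning that none of the 4 opened cups holds the pea simply rules out those 4 locations and leaves the remaining 2 cups still equally likely by symmetry.
So P(the pea under cup 3) = 1/2.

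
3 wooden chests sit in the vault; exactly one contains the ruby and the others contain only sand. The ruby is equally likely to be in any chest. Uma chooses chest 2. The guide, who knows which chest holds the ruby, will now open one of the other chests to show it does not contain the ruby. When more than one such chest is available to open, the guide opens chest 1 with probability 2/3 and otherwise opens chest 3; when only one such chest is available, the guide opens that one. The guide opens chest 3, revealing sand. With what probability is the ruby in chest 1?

3/4

Consider each possible location of the ruby in turn.
If it is in chest 1 (prior 1/3): only chest 3 is available, probability 1; weight (1/3)·1 = 1/3.
If it is in chest 2 (prior 1/3): chest 1 is available but not opened, probability 1/3; weight (1/3)·(1/3) = 1/9.
If it is in chest 3 (prior 1/3): the guide opened chest 3, so this case is ruled out; weight (1/3)·0 = 0.
The weights sum to 4/9.
So P(the ruby in chest 1 | the guide opened chest 3) = (1/3) / (4/9) = 3/4.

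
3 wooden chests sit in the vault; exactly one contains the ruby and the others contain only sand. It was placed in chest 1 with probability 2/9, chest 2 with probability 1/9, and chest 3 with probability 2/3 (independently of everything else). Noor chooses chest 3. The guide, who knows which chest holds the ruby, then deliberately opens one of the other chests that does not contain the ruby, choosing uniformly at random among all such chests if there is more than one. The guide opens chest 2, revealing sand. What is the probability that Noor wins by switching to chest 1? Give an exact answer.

2/5

Condition on the true location of the ruby.
If it is in chest 1 (prior 2/9): the guide has no choice, probability 1; weight (2/9)·1 = 2/9.
If it is in chest 2 (prior 1/9): the guide opened chest 2, so this case is ruled out; weight (1/9)·0 = 0.
If it is in chest 3 (prior 2/3): the guide has 2 equally likely choices, so probability 1/2; weight (2/3)·(1/2) = 1/3.
The weights sum to 5/9.
So P(the ruby in chest 1 | the guide opened chest 2) = (2/9) / (5/9) = 2/5.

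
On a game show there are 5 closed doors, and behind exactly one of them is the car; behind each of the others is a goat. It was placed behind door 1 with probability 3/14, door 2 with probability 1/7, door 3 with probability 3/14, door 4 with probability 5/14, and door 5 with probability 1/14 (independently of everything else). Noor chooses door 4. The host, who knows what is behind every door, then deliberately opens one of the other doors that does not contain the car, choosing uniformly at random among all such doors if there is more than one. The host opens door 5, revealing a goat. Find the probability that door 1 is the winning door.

Apply Bayes' rule, conditioning on where the car actually is.
If it is behind either of doors 1 and 3 (prior 3/14 each): the host has 3 equally likely choices, so probability 1/3; weight (3/14)·(1/3) = 1/14 each.
If it is behind door 2 (prior 1/7): the host has 3 equally likely choices, so probability 1/3; weight (1/7)·(1/3) = 1/21.
If it is behind door 4 (prior 5/14): the host has 4 equally likely choices, so probability 1/4; weight (5/14)·(1/4) = 5/56.
If it is behind door 5 (prior 1/14): the host opened door 5, so this case is ruled out; weight (1/14)·0 = 0.
The weights sum to 47/168.
So P(the car behind door 1 | the host opened door 5) = (1/14) / (47/168) = 12/47.

12/47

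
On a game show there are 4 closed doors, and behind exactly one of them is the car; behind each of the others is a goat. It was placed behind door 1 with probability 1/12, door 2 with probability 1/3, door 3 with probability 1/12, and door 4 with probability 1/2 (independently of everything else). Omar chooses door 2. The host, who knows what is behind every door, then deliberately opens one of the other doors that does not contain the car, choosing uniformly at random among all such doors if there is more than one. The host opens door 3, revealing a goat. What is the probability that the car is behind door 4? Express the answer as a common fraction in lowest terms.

Apply Bayes' rule, conditioning on where the car actually is.
If it is behind door 1 (prior 1/12): the host has 2 equally likely choices, so probability 1/2; weight (1/12)·(1/2) = 1/24.
If it is behind door 2 (prior 1/3): the host has 3 equally likely choices, so probability 1/3; weight (1/3)·(1/3) = 1/9.
If it is behind door 3 (prior 1/12): the host opened door 3, so this case is ruled out; weight (1/12)·0 = 0.
If it is behind door 4 (prior 1/2): the host has 2 equally likely choices, so probability 1/2; weight (1/2)·(1/2) = 1/4.
The weights sum to 29/72.
So P(the car behind door 4 | the host opened door 3) = (1/4) / (29/72) = 18/29.

18/29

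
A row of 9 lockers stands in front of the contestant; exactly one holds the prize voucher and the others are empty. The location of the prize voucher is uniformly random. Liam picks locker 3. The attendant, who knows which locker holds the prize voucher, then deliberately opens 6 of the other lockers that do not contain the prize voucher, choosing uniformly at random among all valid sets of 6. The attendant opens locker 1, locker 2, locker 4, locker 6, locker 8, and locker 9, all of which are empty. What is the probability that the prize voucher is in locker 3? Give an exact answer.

Consider each possible location of the prize voucher in turn.
If it is in any of lockers 1, 2, 4, 6, 8, and 9 (prior 1/9 each): that locker was opened and seen not to hold the prize — ruled out; weight (1/9)·0 = 0 each.
If it is in locker 3 (prior 1/9): the attendant has 28 equally likely choices, so probability 1/28; weight (1/9)·(1/28) = 1/252.
If it is in either of lockers 5 and 7 (prior 1/9 each): the attendant has 7 equally likely choices, so probability 1/7; weight (1/9)·(1/7) = 1/63 each.
The weights sum to 1/28.
So P(the prize voucher in locker 3 | the attendant opened locker 1, locker 2, locker 4, locker 6, locker 8, and locker 9) = (1/252) / (1/28) = 1/9.

1/9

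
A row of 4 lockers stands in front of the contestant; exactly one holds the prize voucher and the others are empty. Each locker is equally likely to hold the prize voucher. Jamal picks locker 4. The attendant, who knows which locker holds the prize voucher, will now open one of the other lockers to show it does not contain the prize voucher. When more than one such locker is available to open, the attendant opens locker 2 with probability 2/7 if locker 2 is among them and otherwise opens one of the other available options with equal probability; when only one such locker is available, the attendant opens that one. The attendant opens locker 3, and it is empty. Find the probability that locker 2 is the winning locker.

Apply Bayes' rule, conditioning on where the prize voucher actually is.
If it is in locker 1 (prior 1/4): locker 2 is available but not opened, probability 5/7; weight (1/4)·(5/7) = 5/28.
If it is in locker 2 (prior 1/4): locker 2 holds the prize so is unavailable; the attendant chooses uniformly among the 2 others, probability 1/2; weight (1/4)·(1/2) = 1/8.
If it is in locker 3 (prior 1/4): the attendant opened locker 3, so this case is ruled out; weight (1/4)·0 = 0.
If it is in locker 4 (prior 1/4): locker 2 is available but not opened; locker 3 gets probability (1 − 2/7)/2 = 5/14; weight (1/4)·(5/14) = 5/56.
The weights sum to 11/28.
So P(the prize voucher in locker 2 | the attendant opened locker 3) = (1/8) / (11/28) = 7/22.

7/22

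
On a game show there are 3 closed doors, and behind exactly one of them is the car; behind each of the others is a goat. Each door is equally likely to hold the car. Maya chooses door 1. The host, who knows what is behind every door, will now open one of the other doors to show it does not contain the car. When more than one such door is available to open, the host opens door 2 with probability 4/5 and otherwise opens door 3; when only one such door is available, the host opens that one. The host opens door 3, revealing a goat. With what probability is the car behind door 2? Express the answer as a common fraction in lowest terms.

Apply Bayes' rule, conditioning on where the car actually is.
If it is behind door 1 (prior 1/3): door 2 is available but not opened, probability 1/5; weight (1/3)·(1/5) = 1/15.
If it is behind door 2 (prior 1/3): only door 3 is available, probability 1; weight (1/3)·1 = 1/3.
If it is behind door 3 (prior 1/3): the host opened door 3, so this case is ruled out; weight (1/3)·0 = 0.
The weights sum to 2/5.
So P(the car behind door 2 | the host opened door 3) = (1/3) / (2/5) = 5/6.

5/6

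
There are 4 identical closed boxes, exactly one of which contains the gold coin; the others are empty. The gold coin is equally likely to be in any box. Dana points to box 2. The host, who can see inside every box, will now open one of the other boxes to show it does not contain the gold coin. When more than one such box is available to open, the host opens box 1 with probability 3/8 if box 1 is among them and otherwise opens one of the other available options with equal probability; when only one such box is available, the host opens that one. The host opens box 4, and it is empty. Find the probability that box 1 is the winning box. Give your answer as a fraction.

Condition on the true location of the gold coin.
If it is in box 1 (prior 1/4): box 1 holds the prize so is unavailable; the host chooses uniformly among the 2 others, probability 1/2; weight (1/4)·(1/2) = 1/8.
If it is in box 2 (prior 1/4): box 1 is available but not opened; box 4 gets probability (1 − 3/8)/2 = 5/16; weight (1/4)·(5/16) = 5/64.
If it is in box 3 (prior 1/4): box 1 is available but not opened, probability 5/8; weight (1/4)·(5/8) = 5/32.
If it is in box 4 (prior 1/4): the host opened box 4, so this case is ruled out; weight (1/4)·0 = 0.
The weights sum to 23/64.
So P(the gold coin in box 1 | the host opened box 4) = (1/8) / (23/64) = 8/23.

8/23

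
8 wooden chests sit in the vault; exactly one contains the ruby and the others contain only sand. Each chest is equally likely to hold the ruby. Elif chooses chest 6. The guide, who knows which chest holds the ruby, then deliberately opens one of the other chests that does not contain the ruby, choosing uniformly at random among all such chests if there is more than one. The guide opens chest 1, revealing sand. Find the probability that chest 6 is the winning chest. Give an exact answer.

1/8

Apply Bayes' rule, conditioning on where the ruby actually is.
If it is in chest 1 (prior 1/8): the guide opened chest 1, so this case is ruled out; weight (1/8)·0 = 0.
If it is in any of chests 2, 3, 4, 5, 7, and 8 (prior 1/8 each): the guide has 6 equally likely choices, so probability 1/6; weight (1/8)·(1/6) = 1/48 each.
If it is in chest 6 (prior 1/8): the guide has 7 equally likely choices, so probability 1/7; weight (1/8)·(1/7) = 1/56.
The weights sum to 1/7.
So P(the ruby in chest 6 | the guide opened chest 1) = (1/56) / (1/7) = 1/8.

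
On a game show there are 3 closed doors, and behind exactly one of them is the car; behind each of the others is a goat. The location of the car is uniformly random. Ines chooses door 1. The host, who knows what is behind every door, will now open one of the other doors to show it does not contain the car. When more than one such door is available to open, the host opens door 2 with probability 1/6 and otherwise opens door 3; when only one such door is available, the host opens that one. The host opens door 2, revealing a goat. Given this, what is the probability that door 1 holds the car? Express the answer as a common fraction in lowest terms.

1/7

Consider each possible location of the car in turn.
If it is behind door 1 (prior 1/3): door 2 is available, opened with probability 1/6; weight (1/3)·(1/6) = 1/18.
If it is behind door 2 (prior 1/3): the host opened door 2, so this case is ruled out; weight (1/3)·0 = 0.
If it is behind door 3 (prior 1/3): only door 2 is available, probability 1; weight (1/3)·1 = 1/3.
The weights sum to 7/18.
So P(the car behind door 1 | the host opened door 2) = (1/18) / (7/18) = 1/7.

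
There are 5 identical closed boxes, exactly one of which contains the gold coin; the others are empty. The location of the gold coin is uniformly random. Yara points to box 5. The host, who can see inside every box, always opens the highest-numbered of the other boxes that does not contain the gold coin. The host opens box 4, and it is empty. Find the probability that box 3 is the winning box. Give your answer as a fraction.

Consider each possible location of the gold coin in turn.
If it is in any of boxes 1, 2, 3, and 5 (prior 1/5 each): box 4 is the highest-numbered option available, probability 1; weight (1/5)·1 = 1/5 each.
If it is in box 4 (prior 1/5): the host opened box 4, so this case is ruled out; weight (1/5)·0 = 0.
The weights sum to 4/5.
So P(the gold coin in box 3 | the host opened box 4) = (1/5) / (4/5) = 1/4.

1/4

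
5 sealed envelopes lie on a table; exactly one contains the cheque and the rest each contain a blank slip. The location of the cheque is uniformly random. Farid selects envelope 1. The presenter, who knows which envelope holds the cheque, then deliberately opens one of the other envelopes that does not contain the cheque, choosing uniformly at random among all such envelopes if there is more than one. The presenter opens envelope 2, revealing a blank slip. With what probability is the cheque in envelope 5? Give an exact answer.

4/15

Consider each possible location of the cheque in turn.
If it is in envelope 1 (prior 1/5): the presenter has 4 equally likely choices, so probability 1/4; weight (1/5)·(1/4) = 1/20.
If it is in envelope 2 (prior 1/5): the presenter opened envelope 2, so this case is ruled out; weight (1/5)·0 = 0.
If it is in any of envelopes 3, 4, and 5 (prior 1/5 each): the presenter has 3 equally likely choices, so probability 1/3; weight (1/5)·(1/3) = 1/15 each.
The weights sum to 1/4.
So P(the cheque in envelope 5 | the presenter opened envelope 2) = (1/15) / (1/4) = 4/15.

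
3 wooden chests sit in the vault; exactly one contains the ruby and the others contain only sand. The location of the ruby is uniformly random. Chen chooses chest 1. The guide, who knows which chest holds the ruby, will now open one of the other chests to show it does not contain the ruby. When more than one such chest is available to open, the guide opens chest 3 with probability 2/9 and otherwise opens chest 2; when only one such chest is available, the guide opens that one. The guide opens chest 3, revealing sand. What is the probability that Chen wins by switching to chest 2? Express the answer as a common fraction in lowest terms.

9/11

Consider each possible location of the ruby in turn.
If it is in chest 1 (prior 1/3): chest 3 is available, opened with probability 2/9; weight (1/3)·(2/9) = 2/27.
If it is in chest 2 (prior 1/3): only chest 3 is available, probability 1; weight (1/3)·1 = 1/3.
If it is in chest 3 (prior 1/3): the guide opened chest 3, so this case is ruled out; weight (1/3)·0 = 0.
The weights sum to 11/27.
So P(the ruby in chest 2 | the guide opened chest 3) = (1/3) / (11/27) = 9/11.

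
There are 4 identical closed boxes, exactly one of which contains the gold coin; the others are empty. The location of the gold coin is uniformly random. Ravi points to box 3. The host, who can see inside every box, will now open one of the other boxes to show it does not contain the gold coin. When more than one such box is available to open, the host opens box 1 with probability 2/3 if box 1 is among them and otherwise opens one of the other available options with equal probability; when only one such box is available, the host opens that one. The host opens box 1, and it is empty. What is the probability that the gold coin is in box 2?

Condition on the true location of the gold coin.
If it is in box 1 (prior 1/4): the host opened box 1, so this case is ruled out; weight (1/4)·0 = 0.
If it is in any of boxes 2, 3, and 4 (prior 1/4 each): box 1 is available, opened with probability 2/3; weight (1/4)·(2/3) = 1/6 each.
The weights sum to 1/2.
So P(the gold coin in box 2 | the host opened box 1) = (1/6) / (1/2) = 1/3.

1/3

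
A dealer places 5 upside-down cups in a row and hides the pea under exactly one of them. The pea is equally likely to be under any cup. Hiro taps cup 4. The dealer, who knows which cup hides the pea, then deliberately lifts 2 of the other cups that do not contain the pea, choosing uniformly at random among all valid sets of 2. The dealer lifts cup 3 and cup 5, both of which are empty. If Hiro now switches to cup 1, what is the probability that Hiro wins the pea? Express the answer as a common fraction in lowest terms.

2/5

Consider each possible location of the pea in turn.
If it is under either of cups 1 and 2 (prior 1/5 each): the dealer has 3 equally likely choices, so probability 1/3; weight (1/5)·(1/3) = 1/15 each.
If it is under either of cups 3 and 5 (prior 1/5 each): that cup was opened and seen not to hold the prize — ruled out; weight (1/5)·0 = 0 each.
If it is under cup 4 (prior 1/5): the dealer has 6 equally likely choices, so probability 1/6; weight (1/5)·(1/6) = 1/30.
The weights sum to 1/6.
So P(the pea under cup 1 | the dealer opened cup 3 and cup 5) = (1/15) / (1/6) = 2/5.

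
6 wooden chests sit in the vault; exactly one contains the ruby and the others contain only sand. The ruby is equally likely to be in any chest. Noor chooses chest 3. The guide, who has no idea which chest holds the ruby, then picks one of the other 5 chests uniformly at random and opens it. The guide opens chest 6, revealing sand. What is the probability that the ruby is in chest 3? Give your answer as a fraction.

Because the guide chose which chest to open without knowing where the ruby is, the choice is independent of the prize location. Learning that chest 6 does not hold the ruby simply rules out that one location and leaves the remaining 5 chests still equally likely by symmetry.
So P(the ruby in chest 3) = 1/5.

1/5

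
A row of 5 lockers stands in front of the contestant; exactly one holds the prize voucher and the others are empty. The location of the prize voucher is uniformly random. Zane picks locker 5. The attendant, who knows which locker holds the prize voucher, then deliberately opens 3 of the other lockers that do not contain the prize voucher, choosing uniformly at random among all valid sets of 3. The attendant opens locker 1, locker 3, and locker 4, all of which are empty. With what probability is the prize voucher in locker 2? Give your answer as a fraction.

Apply Bayes' rule, conditioning on where the prize voucher actually is.
If it is in any of lockers 1, 3, and 4 (prior 1/5 each): that locker was opened and seen not to hold the prize — ruled out; weight (1/5)·0 = 0 each.
If it is in locker 2 (prior 1/5): the attendant has no choice, probability 1; weight (1/5)·1 = 1/5.
If it is in locker 5 (prior 1/5): the attendant has 4 equally likely choices, so probability 1/4; weight (1/5)·(1/4) = 1/20.
The weights sum to 1/4.
So P(the prize voucher in locker 2 | the attendant opened locker 1, locker 3, and locker 4) = (1/5) / (1/4) = 4/5.

4/5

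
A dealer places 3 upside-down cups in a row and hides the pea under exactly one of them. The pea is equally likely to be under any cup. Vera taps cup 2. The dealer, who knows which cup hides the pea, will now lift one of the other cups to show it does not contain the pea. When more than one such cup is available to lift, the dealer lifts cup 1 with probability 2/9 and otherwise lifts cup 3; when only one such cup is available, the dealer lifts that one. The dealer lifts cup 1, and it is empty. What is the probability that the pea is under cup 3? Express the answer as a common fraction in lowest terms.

Condition on the true location of the pea.
If it is under cup 1 (prior 1/3): the dealer opened cup 1, so this case is ruled out; weight (1/3)·0 = 0.
If it is under cup 2 (prior 1/3): cup 1 is available, opened with probability 2/9; weight (1/3)·(2/9) = 2/27.
If it is under cup 3 (prior 1/3): only cup 1 is available, probability 1; weight (1/3)·1 = 1/3.
The weights sum to 11/27.
So P(the pea under cup 3 | the dealer opened cup 1) = (1/3) / (11/27) = 9/11.

9/11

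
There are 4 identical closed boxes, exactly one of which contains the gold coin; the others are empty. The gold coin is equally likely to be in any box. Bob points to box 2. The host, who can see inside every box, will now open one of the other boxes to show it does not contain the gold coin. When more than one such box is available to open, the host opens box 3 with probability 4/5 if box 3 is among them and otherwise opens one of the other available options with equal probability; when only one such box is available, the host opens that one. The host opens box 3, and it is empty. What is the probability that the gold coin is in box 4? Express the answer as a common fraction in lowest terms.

Apply Bayes' rule, conditioning on where the gold coin actually is.
If it is in any of boxes 1, 2, and 4 (prior 1/4 each): box 3 is available, opened with probability 4/5; weight (1/4)·(4/5) = 1/5 each.
If it is in box 3 (prior 1/4): the host opened box 3, so this case is ruled out; weight (1/4)·0 = 0.
The weights sum to 3/5.
So P(the gold coin in box 4 | the host opened box 3) = (1/5) / (3/5) = 1/3.

1/3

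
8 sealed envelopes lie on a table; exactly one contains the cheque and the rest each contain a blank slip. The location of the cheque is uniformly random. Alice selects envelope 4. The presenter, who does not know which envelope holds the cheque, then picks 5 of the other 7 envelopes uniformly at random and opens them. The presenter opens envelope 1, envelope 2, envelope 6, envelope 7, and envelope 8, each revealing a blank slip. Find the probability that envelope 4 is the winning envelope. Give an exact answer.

Because the presenter chose which envelopes to open without knowing where the cheque is, the choice is independent of the prize location. Learning that none of the 5 opened envelopes holds the cheque simply rules out those 5 locations and leaves the remaining 3 envelopes still equally likely by symmetry.
So P(the cheque in envelope 4) = 1/3.

1/3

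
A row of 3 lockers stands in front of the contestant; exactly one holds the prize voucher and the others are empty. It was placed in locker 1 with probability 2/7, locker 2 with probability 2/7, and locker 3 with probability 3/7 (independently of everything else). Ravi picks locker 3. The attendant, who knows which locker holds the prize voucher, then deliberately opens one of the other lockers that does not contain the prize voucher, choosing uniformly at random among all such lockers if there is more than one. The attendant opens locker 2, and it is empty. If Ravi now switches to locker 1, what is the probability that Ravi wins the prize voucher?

Consider each possible location of the prize voucher in turn.
If it is in locker 1 (prior 2/7): the attendant has no choice, probability 1; weight (2/7)·1 = 2/7.
If it is in locker 2 (prior 2/7): the attendant opened locker 2, so this case is ruled out; weight (2/7)·0 = 0.
If it is in locker 3 (prior 3/7): the attendant has 2 equally likely choices, so probability 1/2; weight (3/7)·(1/2) = 3/14.
The weights sum to 1/2.
So P(the prize voucher in locker 1 | the attendant opened locker 2) = (2/7) / (1/2) = 4/7.

4/7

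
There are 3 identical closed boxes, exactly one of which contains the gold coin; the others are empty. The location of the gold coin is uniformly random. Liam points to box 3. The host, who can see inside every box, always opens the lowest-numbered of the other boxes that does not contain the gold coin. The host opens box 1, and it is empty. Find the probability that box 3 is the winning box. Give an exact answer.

1/2

Condition on the true location of the gold coin.
If it is in box 1 (prior 1/3): the host opened box 1, so this case is ruled out; weight (1/3)·0 = 0.
If it is in either of boxes 2 and 3 (prior 1/3 each): box 1 is the lowest-numbered option available, probability 1; weight (1/3)·1 = 1/3 each.
The weights sum to 2/3.
So P(the gold coin in box 3 | the host opened box 1) = (1/3) / (2/3) = 1/2.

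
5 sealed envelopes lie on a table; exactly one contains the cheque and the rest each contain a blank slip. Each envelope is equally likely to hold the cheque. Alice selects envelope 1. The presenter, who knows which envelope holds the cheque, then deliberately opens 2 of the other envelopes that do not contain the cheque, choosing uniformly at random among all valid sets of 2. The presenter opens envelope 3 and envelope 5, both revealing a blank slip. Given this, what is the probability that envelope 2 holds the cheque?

2/5

Consider each possible location of the cheque in turn.
If it is in envelope 1 (prior 1/5): the presenter has 6 equally likely choices, so probability 1/6; weight (1/5)·(1/6) = 1/30.
If it is in either of envelopes 2 and 4 (prior 1/5 each): the presenter has 3 equally likely choices, so probability 1/3; weight (1/5)·(1/3) = 1/15 each.
If it is in either of envelopes 3 and 5 (prior 1/5 each): that envelope was opened and seen not to hold the prize — ruled out; weight (1/5)·0 = 0 each.
The weights sum to 1/6.
So P(the cheque in envelope 2 | the presenter opened envelope 3 and envelope 5) = (1/15) / (1/6) = 2/5.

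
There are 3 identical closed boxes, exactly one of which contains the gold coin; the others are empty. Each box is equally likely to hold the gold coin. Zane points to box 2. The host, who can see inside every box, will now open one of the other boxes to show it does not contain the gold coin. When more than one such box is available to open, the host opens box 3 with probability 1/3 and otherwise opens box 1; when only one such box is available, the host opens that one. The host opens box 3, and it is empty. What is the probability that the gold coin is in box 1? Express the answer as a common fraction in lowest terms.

3/4

Condition on the true location of the gold coin.
If it is in box 1 (prior 1/3): only box 3 is available, probability 1; weight (1/3)·1 = 1/3.
If it is in box 2 (prior 1/3): box 3 is available, opened with probability 1/3; weight (1/3)·(1/3) = 1/9.
If it is in box 3 (prior 1/3): the host opened box 3, so this case is ruled out; weight (1/3)·0 = 0.
The weights sum to 4/9.
So P(the gold coin in box 1 | the host opened box 3) = (1/3) / (4/9) = 3/4.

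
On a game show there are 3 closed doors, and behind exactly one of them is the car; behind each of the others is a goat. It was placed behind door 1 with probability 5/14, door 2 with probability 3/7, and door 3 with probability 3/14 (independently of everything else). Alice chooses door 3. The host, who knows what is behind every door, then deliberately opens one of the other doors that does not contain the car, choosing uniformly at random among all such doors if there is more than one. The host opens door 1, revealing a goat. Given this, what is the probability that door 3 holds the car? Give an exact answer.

1/5

Consider each possible location of the car in turn.
If it is behind door 1 (prior 5/14): the host opened door 1, so this case is ruled out; weight (5/14)·0 = 0.
If it is behind door 2 (prior 3/7): the host has no choice, probability 1; weight (3/7)·1 = 3/7.
If it is behind door 3 (prior 3/14): the host has 2 equally likely choices, so probability 1/2; weight (3/14)·(1/2) = 3/28.
The weights sum to 15/28.
So P(the car behind door 3 | the host opened door 1) = (3/28) / (15/28) = 1/5.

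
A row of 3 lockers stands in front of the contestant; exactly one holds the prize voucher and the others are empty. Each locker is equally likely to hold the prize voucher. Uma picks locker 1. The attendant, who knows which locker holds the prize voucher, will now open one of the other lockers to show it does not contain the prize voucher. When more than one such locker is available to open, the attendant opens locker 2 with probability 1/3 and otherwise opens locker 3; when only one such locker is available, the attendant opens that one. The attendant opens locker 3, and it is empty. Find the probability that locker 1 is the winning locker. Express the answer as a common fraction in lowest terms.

Consider each possible location of the prize voucher in turn.
If it is in locker 1 (prior 1/3): locker 2 is available but not opened, probability 2/3; weight (1/3)·(2/3) = 2/9.
If it is in locker 2 (prior 1/3): only locker 3 is available, probability 1; weight (1/3)·1 = 1/3.
If it is in locker 3 (prior 1/3): the attendant opened locker 3, so this case is ruled out; weight (1/3)·0 = 0.
The weights sum to 5/9.
So P(the prize voucher in locker 1 | the attendant opened locker 3) = (2/9) / (5/9) = 2/5.

2/5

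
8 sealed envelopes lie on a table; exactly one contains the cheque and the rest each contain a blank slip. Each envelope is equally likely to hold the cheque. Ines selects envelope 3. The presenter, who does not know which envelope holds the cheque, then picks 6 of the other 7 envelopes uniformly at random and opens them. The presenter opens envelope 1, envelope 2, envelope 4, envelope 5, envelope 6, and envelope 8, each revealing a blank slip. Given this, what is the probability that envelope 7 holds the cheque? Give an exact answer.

1/2

Condition on the true location of the cheque.
If it is in any of envelopes 1, 2, 4, 5, 6, and 8 (prior 1/8 each): that envelope was opened and seen not to hold the prize — ruled out; weight (1/8)·0 = 0 each.
If it is in either of envelopes 3 and 7 (prior 1/8 each): the presenter picks exactly this set with probability 1/7 regardless, and none is the prize; weight (1/8)·(1/7) = 1/56 each.
The weights sum to 1/28.
So P(the cheque in envelope 7 | the presenter opened envelope 1, envelope 2, envelope 4, envelope 5, envelope 6, and envelope 8) = (1/56) / (1/28) = 1/2.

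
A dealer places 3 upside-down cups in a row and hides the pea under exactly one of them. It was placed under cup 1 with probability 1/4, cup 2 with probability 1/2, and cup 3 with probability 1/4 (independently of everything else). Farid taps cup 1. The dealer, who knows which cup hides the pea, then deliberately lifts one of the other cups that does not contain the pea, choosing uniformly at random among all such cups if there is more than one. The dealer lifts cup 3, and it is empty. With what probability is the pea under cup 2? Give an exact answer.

Apply Bayes' rule, conditioning on where the pea actually is.
If it is under cup 1 (prior 1/4): the dealer has 2 equally likely choices, so probability 1/2; weight (1/4)·(1/2) = 1/8.
If it is under cup 2 (prior 1/2): the dealer has no choice, probability 1; weight (1/2)·1 = 1/2.
If it is under cup 3 (prior 1/4): the dealer opened cup 3, so this case is ruled out; weight (1/4)·0 = 0.
The weights sum to 5/8.
So P(the pea under cup 2 | the dealer opened cup 3) = (1/2) / (5/8) = 4/5.

4/5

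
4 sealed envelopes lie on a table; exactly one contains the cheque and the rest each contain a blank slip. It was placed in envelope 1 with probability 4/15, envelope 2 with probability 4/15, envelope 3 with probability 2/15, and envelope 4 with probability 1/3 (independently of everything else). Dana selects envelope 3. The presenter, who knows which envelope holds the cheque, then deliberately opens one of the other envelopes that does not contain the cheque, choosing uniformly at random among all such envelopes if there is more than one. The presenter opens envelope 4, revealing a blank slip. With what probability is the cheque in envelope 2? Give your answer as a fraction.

Consider each possible location of the cheque in turn.
If it is in either of envelopes 1 and 2 (prior 4/15 each): the presenter has 2 equally likely choices, so probability 1/2; weight (4/15)·(1/2) = 2/15 each.
If it is in envelope 3 (prior 2/15): the presenter has 3 equally likely choices, so probability 1/3; weight (2/15)·(1/3) = 2/45.
If it is in envelope 4 (prior 1/3): the presenter opened envelope 4, so this case is ruled out; weight (1/3)·0 = 0.
The weights sum to 14/45.
So P(the cheque in envelope 2 | the presenter opened envelope 4) = (2/15) / (14/45) = 3/7.

3/7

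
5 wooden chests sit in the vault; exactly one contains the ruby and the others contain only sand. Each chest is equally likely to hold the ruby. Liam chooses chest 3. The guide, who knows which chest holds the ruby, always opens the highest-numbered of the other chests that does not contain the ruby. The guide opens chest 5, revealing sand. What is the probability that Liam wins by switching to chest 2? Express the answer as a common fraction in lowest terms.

Condition on the true location of the ruby.
If it is in any of chests 1, 2, 3, and 4 (prior 1/5 each): chest 5 is the highest-numbered option available, probability 1; weight (1/5)·1 = 1/5 each.
If it is in chest 5 (prior 1/5): the guide opened chest 5, so this case is ruled out; weight (1/5)·0 = 0.
The weights sum to 4/5.
So P(the ruby in chest 2 | the guide opened chest 5) = (1/5) / (4/5) = 1/4.

1/4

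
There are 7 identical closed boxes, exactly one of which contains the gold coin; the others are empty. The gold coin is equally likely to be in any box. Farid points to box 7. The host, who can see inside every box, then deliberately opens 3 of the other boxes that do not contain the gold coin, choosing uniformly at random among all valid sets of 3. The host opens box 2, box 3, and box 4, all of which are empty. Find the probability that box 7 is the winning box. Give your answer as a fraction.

1/7

Condition on the true location of the gold coin.
If it is in any of boxes 1, 5, and 6 (prior 1/7 each): the host has 10 equally likely choices, so probability 1/10; weight (1/7)·(1/10) = 1/70 each.
If it is in any of boxes 2, 3, and 4 (prior 1/7 each): that box was opened and seen not to hold the prize — ruled out; weight (1/7)·0 = 0 each.
If it is in box 7 (prior 1/7): the host has 20 equally likely choices, so probability 1/20; weight (1/7)·(1/20) = 1/140.
The weights sum to 1/20.
So P(the gold coin in box 7 | the host opened box 2, box 3, and box 4) = (1/140) / (1/20) = 1/7.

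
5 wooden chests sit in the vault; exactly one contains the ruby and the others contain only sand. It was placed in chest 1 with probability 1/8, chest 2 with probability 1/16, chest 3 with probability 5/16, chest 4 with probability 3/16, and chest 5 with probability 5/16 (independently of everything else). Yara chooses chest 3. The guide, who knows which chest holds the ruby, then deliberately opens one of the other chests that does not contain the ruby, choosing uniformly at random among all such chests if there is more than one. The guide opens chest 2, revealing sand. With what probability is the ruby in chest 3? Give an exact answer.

3/11

Condition on the true location of the ruby.
If it is in chest 1 (prior 1/8): the guide has 3 equally likely choices, so probability 1/3; weight (1/8)·(1/3) = 1/24.
If it is in chest 2 (prior 1/16): the guide opened chest 2, so this case is ruled out; weight (1/16)·0 = 0.
If it is in chest 3 (prior 5/16): the guide has 4 equally likely choices, so probability 1/4; weight (5/16)·(1/4) = 5/64.
If it is in chest 4 (prior 3/16): the guide has 3 equally likely choices, so probability 1/3; weight (3/16)·(1/3) = 1/16.
If it is in chest 5 (prior 5/16): the guide has 3 equally likely choices, so probability 1/3; weight (5/16)·(1/3) = 5/48.
The weights sum to 55/192.
So P(the ruby in chest 3 | the guide opened chest 2) = (5/64) / (55/192) = 3/11.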